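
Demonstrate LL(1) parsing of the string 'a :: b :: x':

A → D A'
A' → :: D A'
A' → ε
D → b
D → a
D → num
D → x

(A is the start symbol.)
LL(1) parsing maintains a stack (initially the start symbol over $) and the input. At each step: if the stack top is a terminal, match it against the current input token; if it is a non-terminal N, replace it with the RHS of M[N, lookahead] (the unique production whose predict set contains the lookahead).

Stack is shown with the top on the left.

Stack      Input          Action
--------------------------------
A $        a :: b :: x $  output A → D A'
D A' $     a :: b :: x $  output D → a
a A' $     a :: b :: x $  match 'a'
A' $       :: b :: x $    output A' → :: D A'
:: D A' $  :: b :: x $    match '::'
D A' $     b :: x $       output D → b
b A' $     b :: x $       match 'b'
A' $       :: x $         output A' → :: D A'
:: D A' $  :: x $         match '::'
D A' $     x $            output D → x
x A' $     x $            match 'x'
A' $       $              output A' → ε
$          $              accept

The string is accepted.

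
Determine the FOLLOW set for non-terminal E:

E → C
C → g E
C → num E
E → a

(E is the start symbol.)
{ $ }

To compute FOLLOW(E), find every occurrence of E on a right-hand side N → α E β: add FIRST(β) \ {ε}, and if β is empty or nullable also add FOLLOW(N). Iterate to a fixed point.

E is the start symbol, so $ ∈ FOLLOW(E).
In C → g E: E is at the end, add FOLLOW(C)
In C → num E: E is at the end, add FOLLOW(C)

The FOLLOW sets referred to above (computed the same way, to a fixed point):
  FOLLOW(C) = { $ }

Taking the union: FOLLOW(E) = { $ }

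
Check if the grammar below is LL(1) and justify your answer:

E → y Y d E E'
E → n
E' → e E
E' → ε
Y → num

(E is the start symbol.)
No. Predict set conflict for E': { 'e' }

Relevant sets:
  FOLLOW(E') = { $, 'e' }

For E:
  PREDICT(E → y Y d E E') = { 'y' }
  PREDICT(E → n) = { 'n' }
For E':
  PREDICT(E' → e E) = { 'e' }
  PREDICT(E' → ε) = { $, 'e' }
Y has a single production, so nothing to check there.

Conflict found: Predict set conflict for E': { 'e' }
The grammar is NOT LL(1).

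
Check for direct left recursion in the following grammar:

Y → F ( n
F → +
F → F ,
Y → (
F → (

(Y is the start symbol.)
Yes, F is left-recursive

Direct left recursion occurs when N → N α for some non-terminal N (the right-hand side begins with the left-hand side itself).

Y → F ( n: starts with F
F → +: starts with '+'
F → F ,: LEFT RECURSIVE (starts with F)
Y → (: starts with '('
F → (: starts with '('

The grammar has direct left recursion on: F.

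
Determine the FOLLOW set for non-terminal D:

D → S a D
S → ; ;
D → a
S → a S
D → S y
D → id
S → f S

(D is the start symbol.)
D is the start symbol, so $ ∈ FOLLOW(D).
In D → S a D: D is at the end; this adds FOLLOW(D) to itself — nothing new

Taking the union: FOLLOW(D) = { $ }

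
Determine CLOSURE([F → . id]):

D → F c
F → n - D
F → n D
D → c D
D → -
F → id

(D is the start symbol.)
To compute CLOSURE, for each item [A → α.Bβ] where B is a non-terminal, add [B → .γ] for all productions B → γ; repeat for the newly added items until nothing changes.

Start with: [F → . id]
The dot precedes the terminal id, so nothing is added.

CLOSURE = { [F → . id] }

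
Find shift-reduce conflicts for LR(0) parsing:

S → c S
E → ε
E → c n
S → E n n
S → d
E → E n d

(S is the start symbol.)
A shift-reduce conflict occurs when an LR(0) state has both:
  - a complete (reduce) item [A → α .] (dot at the end), and
  - a shift item [B → β . c γ] (dot before a terminal).

Augment with S' → S and build the canonical LR(0) collection (I0 = CLOSURE({[S' → . S]}), then GOTO on every symbol after a dot until no new states appear). It has 10 states:
  I0: { [E → . E n d], [E → . c n], [E → .], [S → . E n n], [S → . c S], [S → . d], [S' → . S] }  — shift, reduce
  I1: { [E → E . n d], [S → E . n n] }  — shift
  I2: { [S' → S .] }  — accept
  I3: { [E → . E n d], [E → . c n], [E → .], [E → c . n], [S → . E n n], [S → . c S], [S → . d], [S → c . S] }  — shift, reduce
  I4: { [S → d .] }  — reduce
  I5: { [S → c S .] }  — reduce
  I6: { [E → c n .] }  — reduce
  I7: { [E → E n . d], [S → E n . n] }  — shift
  I8: { [E → E n d .] }  — reduce
  I9: { [S → E n n .] }  — reduce

I0 contains reduce item [E → .] and shift items [E → . c n], [S → . c S], [S → . d] — shift-reduce conflict.
I3 contains reduce item [E → .] and shift items [E → . c n], [E → c . n], [S → . c S], [S → . d] — shift-reduce conflict.

Answer: Yes — I0: [E → .] vs [E → . c n]; I3: [E → .] vs [E → . c n]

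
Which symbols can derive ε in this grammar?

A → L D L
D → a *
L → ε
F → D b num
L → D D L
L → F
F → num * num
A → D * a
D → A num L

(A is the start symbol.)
{ 'L' }

A non-terminal is nullable if it can derive ε (the empty string): either it has an ε-production, or it has a production whose right-hand side consists entirely of nullable non-terminals.

ε-productions: L → ε
So L is immediately nullable.
No further non-terminal can be added: every production for the remaining non-terminals contains a terminal or a non-nullable non-terminal.
Nullable = { 'L' }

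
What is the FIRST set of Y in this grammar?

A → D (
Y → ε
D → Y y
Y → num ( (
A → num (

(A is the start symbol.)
From Y → ε:
  - ε-production, so ε ∈ FIRST(Y)
From Y → num ( (:
  - num is a terminal: add 'num' and stop

Collecting: FIRST(Y) = { 'num', ε }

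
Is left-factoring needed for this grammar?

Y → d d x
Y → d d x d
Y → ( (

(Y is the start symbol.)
Left-factoring is needed when two productions for the same non-terminal
share a common prefix on the right-hand side.

Productions for Y:
  Y → d d x
  Y → d d x d
  Y → ( (

Found common prefix 'd d x' in productions for Y

Answer: Yes, Y has productions with common prefix 'd d x'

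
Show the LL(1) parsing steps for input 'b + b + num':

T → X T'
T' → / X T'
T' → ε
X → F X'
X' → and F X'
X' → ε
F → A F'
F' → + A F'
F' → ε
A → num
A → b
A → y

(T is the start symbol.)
Stack is shown with the top on the left.

Stack           Input          Action
-------------------------------------
T $             b + b + num $  output T → X T'
X T' $          b + b + num $  output X → F X'
F X' T' $       b + b + num $  output F → A F'
A F' X' T' $    b + b + num $  output A → b
b F' X' T' $    b + b + num $  match 'b'
F' X' T' $      + b + num $    output F' → + A F'
+ A F' X' T' $  + b + num $    match '+'
A F' X' T' $    b + num $      output A → b
b F' X' T' $    b + num $      match 'b'
F' X' T' $      + num $        output F' → + A F'
+ A F' X' T' $  + num $        match '+'
A F' X' T' $    num $          output A → num
num F' X' T' $  num $          match 'num'
F' X' T' $      $              output F' → ε
X' T' $         $              output X' → ε
T' $            $              output T' → ε
$               $              accept

The string is accepted.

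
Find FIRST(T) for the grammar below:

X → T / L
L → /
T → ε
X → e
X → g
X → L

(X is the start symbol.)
{ ε }

To compute FIRST(T), examine every production with T on the left-hand side, reading each right-hand side left to right until a non-nullable symbol is reached.

From T → ε:
  - ε-production, so ε ∈ FIRST(T)

Collecting: FIRST(T) = { ε }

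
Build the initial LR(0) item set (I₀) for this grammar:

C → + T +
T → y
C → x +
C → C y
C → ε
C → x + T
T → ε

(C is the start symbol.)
{ [C → . + T +], [C → . C y], [C → . x + T], [C → . x +], [C → .], [C' → . C] }

First, augment the grammar with C' → C
I₀ = CLOSURE({ [C' → . C] }):
  [C' → . C] has the dot before C: add [C → . + T +], [C → . x +], [C → . C y], [C → .], [C → . x + T]
No further items can be added.

I₀ = { [C → . + T +], [C → . C y], [C → . x + T], [C → . x +], [C → .], [C' → . C] }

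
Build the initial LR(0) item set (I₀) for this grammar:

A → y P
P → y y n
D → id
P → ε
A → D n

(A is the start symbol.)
{ [A → . D n], [A → . y P], [A' → . A], [D → . id] }

First, augment the grammar with A' → A
I₀ = CLOSURE({ [A' → . A] }):
  [A' → . A] has the dot before A: add [A → . y P], [A → . D n]
  [A → . D n] has the dot before D: add [D → . id]
No further items can be added.

I₀ = { [A → . D n], [A → . y P], [A' → . A], [D → . id] }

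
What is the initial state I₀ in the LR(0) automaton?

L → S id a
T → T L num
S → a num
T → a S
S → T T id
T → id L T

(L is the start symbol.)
{ [L → . S id a], [L' → . L], [S → . T T id], [S → . a num], [T → . T L num], [T → . a S], [T → . id L T] }

First, augment the grammar with L' → L
I₀ = CLOSURE({ [L' → . L] }):
  [L' → . L] has the dot before L: add [L → . S id a]
  [L → . S id a] has the dot before S: add [S → . a num], [S → . T T id]
  [S → . T T id] has the dot before T: add [T → . T L num], [T → . a S], [T → . id L T]
No further items can be added.

I₀ = { [L → . S id a], [L' → . L], [S → . T T id], [S → . a num], [T → . T L num], [T → . a S], [T → . id L T] }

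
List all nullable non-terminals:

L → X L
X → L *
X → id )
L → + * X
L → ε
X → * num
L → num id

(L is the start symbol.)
{ 'L' }

A non-terminal is nullable if it can derive ε (the empty string): either it has an ε-production, or it has a production whose right-hand side consists entirely of nullable non-terminals.

ε-productions: L → ε
So L is immediately nullable.
No further non-terminal can be added: every production for the remaining non-terminals contains a terminal or a non-nullable non-terminal.
Nullable = { 'L' }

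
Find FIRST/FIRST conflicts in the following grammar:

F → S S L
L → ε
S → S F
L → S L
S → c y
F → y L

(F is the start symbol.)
Yes. S → S F / S → c y on { 'c' }

A FIRST/FIRST conflict occurs when two productions N → α and N → β for the same non-terminal have FIRST(α) ∩ FIRST(β) ≠ ∅ (with ε ∈ FIRST of a nullable right-hand side, so two nullable alternatives also conflict).

FIRST sets of the non-terminals at (or reachable through a nullable prefix from) the front of some alternative:
  FIRST(S) = { 'c' }

Productions for F:
  F → S S L: FIRST = { 'c' }
  F → y L: FIRST = { 'y' }
Productions for L:
  L → ε: FIRST = { ε }
  L → S L: FIRST = { 'c' }
Productions for S:
  S → S F: FIRST = { 'c' }
  S → c y: FIRST = { 'c' }

Conflict for S: S → S F and S → c y
  Overlap: { 'c' }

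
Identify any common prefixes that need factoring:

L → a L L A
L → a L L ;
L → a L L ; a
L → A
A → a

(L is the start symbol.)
Yes, L has productions with common prefix 'a L L'

Left-factoring is needed when two productions for the same non-terminal
share a common prefix on the right-hand side.

Productions for L:
  L → a L L A
  L → a L L ;
  L → a L L ; a
  L → A

Found common prefix 'a L L' in productions for L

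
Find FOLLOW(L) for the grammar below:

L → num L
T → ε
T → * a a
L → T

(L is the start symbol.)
To compute FOLLOW(L), find every occurrence of L on a right-hand side N → α L β: add FIRST(β) \ {ε}, and if β is empty or nullable also add FOLLOW(N). Iterate to a fixed point.

L is the start symbol, so $ ∈ FOLLOW(L).
In L → num L: L is at the end; this adds FOLLOW(L) to itself — nothing new

Taking the union: FOLLOW(L) = { $ }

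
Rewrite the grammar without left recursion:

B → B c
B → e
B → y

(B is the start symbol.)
B is directly left-recursive. The standard transformation for
  A → A α₁ | ... | A α_m | β₁ | ... | β_n
is
  A  → β₁ A' | ... | β_n A'
  A' → α₁ A' | ... | α_m A' | ε

B → e becomes B → e B'
B → y becomes B → y B'
B → B c becomes B' → c B'
Add B' → ε

Resulting grammar:
B → e B'
B → y B'
B' → c B'
B' → ε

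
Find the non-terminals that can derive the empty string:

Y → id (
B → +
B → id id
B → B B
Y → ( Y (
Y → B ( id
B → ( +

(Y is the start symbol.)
None

There are no ε-productions, so no non-terminal can derive ε.
No non-terminals are nullable.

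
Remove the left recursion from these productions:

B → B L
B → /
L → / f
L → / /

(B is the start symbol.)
B is directly left-recursive. The standard transformation for
  A → A α₁ | ... | A α_m | β₁ | ... | β_n
is
  A  → β₁ A' | ... | β_n A'
  A' → α₁ A' | ... | α_m A' | ε

B → / becomes B → / B'
B → B L becomes B' → L B'
Add B' → ε

Productions for other non-terminals are unchanged:
  L → / f
  L → / /

Resulting grammar:
B → / B'
B' → L B'
B' → ε
L → / f
L → / /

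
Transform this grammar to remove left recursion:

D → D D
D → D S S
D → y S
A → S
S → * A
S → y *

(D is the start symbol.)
D → y S D'
D' → D D'
D' → S S D'
D' → ε
A → S
S → * A
S → y *

D is directly left-recursive. The standard transformation for
  A → A α₁ | ... | A α_m | β₁ | ... | β_n
is
  A  → β₁ A' | ... | β_n A'
  A' → α₁ A' | ... | α_m A' | ε

D → y S becomes D → y S D'
D → D D becomes D' → D D'
D → D S S becomes D' → S S D'
Add D' → ε

Productions for other non-terminals are unchanged:
  A → S
  S → * A
  S → y *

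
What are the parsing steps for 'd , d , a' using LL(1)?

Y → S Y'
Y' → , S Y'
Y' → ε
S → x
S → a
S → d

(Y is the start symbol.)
Stack is shown with the top on the left.

Stack     Input        Action
-----------------------------
Y $       d , d , a $  output Y → S Y'
S Y' $    d , d , a $  output S → d
d Y' $    d , d , a $  match 'd'
Y' $      , d , a $    output Y' → , S Y'
, S Y' $  , d , a $    match ','
S Y' $    d , a $      output S → d
d Y' $    d , a $      match 'd'
Y' $      , a $        output Y' → , S Y'
, S Y' $  , a $        match ','
S Y' $    a $          output S → a
a Y' $    a $          match 'a'
Y' $      $            output Y' → ε
$         $            accept

The string is accepted.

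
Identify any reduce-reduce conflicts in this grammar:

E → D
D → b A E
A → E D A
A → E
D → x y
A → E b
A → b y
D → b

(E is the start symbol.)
Yes — I11: [A → E b .] vs [D → b .]

A reduce-reduce conflict occurs when an LR(0) state has two complete items [A → α .] and [B → β .] — both call for a reduction, and with no lookahead the parser cannot choose between them.

Augment with E' → E and build the canonical LR(0) collection (I0 = CLOSURE({[E' → . E]}), then GOTO on every symbol after a dot until no new states appear). It has 14 states:
  I0: { [D → . b A E], [D → . b], [D → . x y], [E → . D], [E' → . E] }  — shift
  I1: { [E → D .] }  — reduce
  I2: { [E' → E .] }  — accept
  I3: { [A → . E D A], [A → . E b], [A → . E], [A → . b y], [D → . b A E], [D → . b], [D → . x y], [D → b . A E], [D → b .], [E → . D] }  — shift, reduce
  I4: { [D → x . y] }  — shift
  I5: { [D → x y .] }  — reduce
  I6: { [D → . b A E], [D → . b], [D → . x y], [D → b A . E], [E → . D] }  — shift
  I7: { [A → E . D A], [A → E . b], [A → E .], [D → . b A E], [D → . b], [D → . x y] }  — shift, reduce
  I8: { [A → . E D A], [A → . E b], [A → . E], [A → . b y], [A → b . y], [D → . b A E], [D → . b], [D → . x y], [D → b . A E], [D → b .], [E → . D] }  — shift, reduce
  I9: { [A → b y .] }  — reduce
  I10: { [A → . E D A], [A → . E b], [A → . E], [A → . b y], [A → E D . A], [D → . b A E], [D → . b], [D → . x y], [E → . D] }  — shift
  I11: { [A → . E D A], [A → . E b], [A → . E], [A → . b y], [A → E b .], [D → . b A E], [D → . b], [D → . x y], [D → b . A E], [D → b .], [E → . D] }  — shift, 2 reduces
  I12: { [A → E D A .] }  — reduce
  I13: { [D → b A E .] }  — reduce

I11 contains complete items [A → E b .], [D → b .] — reduce-reduce conflict.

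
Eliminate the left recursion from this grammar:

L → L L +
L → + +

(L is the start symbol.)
L → + + L'
L' → L + L'
L' → ε

L is directly left-recursive. The standard transformation for
  A → A α₁ | ... | A α_m | β₁ | ... | β_n
is
  A  → β₁ A' | ... | β_n A'
  A' → α₁ A' | ... | α_m A' | ε

L → + + becomes L → + + L'
L → L L + becomes L' → L + L'
Add L' → ε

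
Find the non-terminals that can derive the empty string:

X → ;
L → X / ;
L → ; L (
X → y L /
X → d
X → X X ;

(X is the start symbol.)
None

There are no ε-productions, so no non-terminal can derive ε.
No non-terminals are nullable.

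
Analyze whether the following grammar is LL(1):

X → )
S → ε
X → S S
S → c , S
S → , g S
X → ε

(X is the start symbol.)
No. Predict set conflict for X: { $ }

A grammar is LL(1) if for each non-terminal N with multiple productions, the predict sets of those productions are pairwise disjoint, where PREDICT(N → α) = (FIRST(α) \ {ε}) ∪ (FOLLOW(N) if α ⇒* ε).

Relevant sets:
  FIRST(S) = { ',', 'c', ε }
  FOLLOW(X) = { $ }
  FOLLOW(S) = { $, ',', 'c' }

For X:
  PREDICT(X → ')') = { ')' }
  PREDICT(X → S S) = { $, ',', 'c' }
  PREDICT(X → ε) = { $ }
For S:
  PREDICT(S → ε) = { $, ',', 'c' }
  PREDICT(S → c ',' S) = { 'c' }
  PREDICT(S → ',' g S) = { ',' }

Conflict found: Predict set conflict for X: { $ }
The grammar is NOT LL(1).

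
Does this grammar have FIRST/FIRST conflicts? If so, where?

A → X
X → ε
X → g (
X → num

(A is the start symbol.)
A FIRST/FIRST conflict occurs when two productions N → α and N → β for the same non-terminal have FIRST(α) ∩ FIRST(β) ≠ ∅ (with ε ∈ FIRST of a nullable right-hand side, so two nullable alternatives also conflict).

Productions for X:
  X → ε: FIRST = { ε }
  X → g (: FIRST = { 'g' }
  X → num: FIRST = { 'num' }
A has only one production, so no FIRST/FIRST conflict is possible there.

All alternatives of each non-terminal have pairwise disjoint FIRST sets.

Answer: No FIRST/FIRST conflicts.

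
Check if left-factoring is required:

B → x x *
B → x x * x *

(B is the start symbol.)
Yes, B has productions with common prefix 'x x *'

Left-factoring is needed when two productions for the same non-terminal
share a common prefix on the right-hand side.

Productions for B:
  B → x x *
  B → x x * x *

Found common prefix 'x x *' in productions for B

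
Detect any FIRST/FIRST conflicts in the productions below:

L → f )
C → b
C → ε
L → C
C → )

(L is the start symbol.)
No FIRST/FIRST conflicts.

A FIRST/FIRST conflict occurs when two productions N → α and N → β for the same non-terminal have FIRST(α) ∩ FIRST(β) ≠ ∅ (with ε ∈ FIRST of a nullable right-hand side, so two nullable alternatives also conflict).

FIRST sets of the non-terminals at (or reachable through a nullable prefix from) the front of some alternative:
  FIRST(C) = { ')', 'b', ε }

Productions for L:
  L → f ): FIRST = { 'f' }
  L → C: FIRST = { ')', 'b', ε }
Productions for C:
  C → b: FIRST = { 'b' }
  C → ε: FIRST = { ε }
  C → ): FIRST = { ')' }

All alternatives of each non-terminal have pairwise disjoint FIRST sets.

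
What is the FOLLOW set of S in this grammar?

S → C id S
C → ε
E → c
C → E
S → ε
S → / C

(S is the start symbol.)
{ $ }

To compute FOLLOW(S), find every occurrence of S on a right-hand side N → α S β: add FIRST(β) \ {ε}, and if β is empty or nullable also add FOLLOW(N). Iterate to a fixed point.

S is the start symbol, so $ ∈ FOLLOW(S).
In S → C id S: S is at the end; this adds FOLLOW(S) to itself — nothing new

Taking the union: FOLLOW(S) = { $ }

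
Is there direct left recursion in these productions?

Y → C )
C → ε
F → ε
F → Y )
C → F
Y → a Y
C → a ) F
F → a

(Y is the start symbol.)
No direct left recursion

Direct left recursion occurs when N → N α for some non-terminal N (the right-hand side begins with the left-hand side itself).

Y → C ): starts with C
C → ε: starts with ε
F → ε: starts with ε
F → Y ): starts with Y
C → F: starts with F
Y → a Y: starts with a
C → a ) F: starts with a
F → a: starts with a

No direct left recursion found.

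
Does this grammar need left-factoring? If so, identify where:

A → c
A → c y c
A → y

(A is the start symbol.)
Left-factoring is needed when two productions for the same non-terminal
share a common prefix on the right-hand side.

Productions for A:
  A → c
  A → c y c
  A → y

Found common prefix 'c' in productions for A

Answer: Yes, A has productions with common prefix 'c'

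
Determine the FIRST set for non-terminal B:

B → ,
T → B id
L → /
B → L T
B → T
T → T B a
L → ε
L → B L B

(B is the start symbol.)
{ ',', '/' }

To compute FIRST(B), examine every production with B on the left-hand side, reading each right-hand side left to right until a non-nullable symbol is reached.

FIRST sets of the other non-terminals involved (by the same procedure, iterated to a fixed point):
  FIRST(L) = { ',', '/', ε }
  FIRST(T) = { ',', '/' }

From B → ,:
  - ',' is a terminal: add ',' and stop
From B → L T:
  - L is a non-terminal: add FIRST(L) \ {ε} = { ',', '/' }
    L is nullable, so continue to the next symbol
  - T is a non-terminal: add FIRST(T) \ {ε} = { ',', '/' }
    T is not nullable, so stop
From B → T:
  - T is a non-terminal: add FIRST(T) \ {ε} = { ',', '/' }
    T is not nullable, so stop

Collecting: FIRST(B) = { ',', '/' }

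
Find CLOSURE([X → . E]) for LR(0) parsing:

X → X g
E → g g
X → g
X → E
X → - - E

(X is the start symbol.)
{ [E → . g g], [X → . E] }

To compute CLOSURE, for each item [A → α.Bβ] where B is a non-terminal, add [B → .γ] for all productions B → γ; repeat for the newly added items until nothing changes.

Start with: [X → . E]
  [X → . E] has the dot before E: add [E → . g g]
No further items can be added.

CLOSURE = { [E → . g g], [X → . E] }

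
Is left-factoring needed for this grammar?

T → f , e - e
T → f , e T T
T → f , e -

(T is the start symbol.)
Yes, T has productions with common prefix 'f , e'

Left-factoring is needed when two productions for the same non-terminal
share a common prefix on the right-hand side.

Productions for T:
  T → f , e - e
  T → f , e T T
  T → f , e -

Found common prefix 'f , e' in productions for T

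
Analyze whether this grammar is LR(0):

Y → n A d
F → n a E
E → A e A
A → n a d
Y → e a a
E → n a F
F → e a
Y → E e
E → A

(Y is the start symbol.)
A grammar is LR(0) if no state in the canonical LR(0) collection has:
  - both a shift item (dot before a terminal) and a complete item (shift-reduce conflict), or
  - two or more complete items (reduce-reduce conflict; the accept item [Y' → Y .] counts as a complete item here).

Augment with Y' → Y and build the canonical LR(0) collection (I0 = CLOSURE({[Y' → . Y]}), then GOTO on every symbol after a dot until no new states appear). It has 24 states:
  I0: { [A → . n a d], [E → . A e A], [E → . A], [E → . n a F], [Y → . E e], [Y → . e a a], [Y → . n A d], [Y' → . Y] }  — shift
  I1: { [E → A . e A], [E → A .] }  — shift, reduce
  I2: { [Y → E . e] }  — shift
  I3: { [Y' → Y .] }  — accept
  I4: { [Y → e . a a] }  — shift
  I5: { [A → . n a d], [A → n . a d], [E → n . a F], [Y → n . A d] }  — shift
  I6: { [Y → n A . d] }  — shift
  I7: { [A → n a . d], [E → n a . F], [F → . e a], [F → . n a E] }  — shift
  I8: { [A → n . a d] }  — shift
  I9: { [A → n a . d] }  — shift
  I10: { [A → n a d .] }  — reduce
  I11: { [E → n a F .] }  — reduce
  I12: { [F → e . a] }  — shift
  I13: { [F → n . a E] }  — shift
  I14: { [A → . n a d], [E → . A e A], [E → . A], [E → . n a F], [F → n a . E] }  — shift
  I15: { [F → n a E .] }  — reduce
  I16: { [A → n . a d], [E → n . a F] }  — shift
  I17: { [F → e a .] }  — reduce
  I18: { [Y → n A d .] }  — reduce
  I19: { [Y → e a . a] }  — shift
  I20: { [Y → e a a .] }  — reduce
  I21: { [Y → E e .] }  — reduce
  I22: { [A → . n a d], [E → A e . A] }  — shift
  I23: { [E → A e A .] }  — reduce

Conflict in state I1:
  Shift-reduce conflict between [E → A .] and [E → A . e A]
So the grammar is NOT LR(0).

Answer: No. Shift-reduce conflict between [E → A .] and [E → A . e A]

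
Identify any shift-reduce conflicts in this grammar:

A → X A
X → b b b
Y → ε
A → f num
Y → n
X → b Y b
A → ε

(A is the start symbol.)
Augment with A' → A and build the canonical LR(0) collection (I0 = CLOSURE({[A' → . A]}), then GOTO on every symbol after a dot until no new states appear). It has 12 states:
  I0: { [A → . X A], [A → . f num], [A → .], [A' → . A], [X → . b Y b], [X → . b b b] }  — shift, reduce
  I1: { [A' → A .] }  — accept
  I2: { [A → . X A], [A → . f num], [A → .], [A → X . A], [X → . b Y b], [X → . b b b] }  — shift, reduce
  I3: { [X → b . Y b], [X → b . b b], [Y → . n], [Y → .] }  — shift, reduce
  I4: { [A → f . num] }  — shift
  I5: { [A → f num .] }  — reduce
  I6: { [X → b Y . b] }  — shift
  I7: { [X → b b . b] }  — shift
  I8: { [Y → n .] }  — reduce
  I9: { [X → b b b .] }  — reduce
  I10: { [X → b Y b .] }  — reduce
  I11: { [A → X A .] }  — reduce

I0 contains reduce item [A → .] and shift items [A → . f num], [X → . b Y b], [X → . b b b] — shift-reduce conflict.
I2 contains reduce item [A → .] and shift items [A → . f num], [X → . b Y b], [X → . b b b] — shift-reduce conflict.
I3 contains reduce item [Y → .] and shift items [X → b . b b], [Y → . n] — shift-reduce conflict.

Answer: Yes — I0: [A → .] vs [A → . f num]; I2: [A → .] vs [A → . f num]; I3: [Y → .] vs [X → b . b b]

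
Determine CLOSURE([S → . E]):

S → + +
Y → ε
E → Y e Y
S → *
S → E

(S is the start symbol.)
Start with: [S → . E]
  [S → . E] has the dot before E: add [E → . Y e Y]
  [E → . Y e Y] has the dot before Y: add [Y → .]
No further items can be added.

CLOSURE = { [E → . Y e Y], [S → . E], [Y → .] }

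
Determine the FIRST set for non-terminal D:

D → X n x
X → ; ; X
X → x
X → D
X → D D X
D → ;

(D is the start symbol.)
{ ';', 'x' }

FIRST sets of the other non-terminals involved (by the same procedure, iterated to a fixed point):
  FIRST(X) = { ';', 'x' }

From D → X n x:
  - X is a non-terminal: add FIRST(X) \ {ε} = { ';', 'x' }
    X is not nullable, so stop
From D → ;:
  - ';' is a terminal: add ';' and stop

Collecting: FIRST(D) = { ';', 'x' }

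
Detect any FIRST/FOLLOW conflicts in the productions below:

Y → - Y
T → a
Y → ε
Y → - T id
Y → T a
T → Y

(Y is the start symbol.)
Yes. Y → T a with FOLLOW(Y) on { 'a' }; T → a with FOLLOW(T) on { 'a' }

A FIRST/FOLLOW conflict occurs when a non-terminal N has a nullable alternative N → β (β ⇒* ε) and another alternative N → α with FIRST(α) ∩ FOLLOW(N) ≠ ∅: on such a lookahead the parser cannot decide between expanding α and letting N vanish via β.

Nullable non-terminals: T, Y.
FIRST sets used below: FIRST(Y) = { '-', 'a', ε }, FIRST(T) = { '-', 'a', ε }

T: nullable alternative(s) T → Y; FOLLOW(T) = { 'a', 'id' }
  T → a: FIRST \ {ε} = { 'a' } — overlaps FOLLOW(T) on { 'a' }: CONFLICT
  T → Y: FIRST \ {ε} = { '-', 'a' } — this is the only nullable alternative, skip

Y: nullable alternative(s) Y → ε; FOLLOW(Y) = { $, 'a', 'id' }
  Y → - Y: FIRST \ {ε} = { '-' } — disjoint from FOLLOW(Y)
  Y → ε: FIRST \ {ε} = { } — this is the only nullable alternative, skip
  Y → - T id: FIRST \ {ε} = { '-' } — disjoint from FOLLOW(Y)
  Y → T a: FIRST \ {ε} = { '-', 'a' } — overlaps FOLLOW(Y) on { 'a' }: CONFLICT

So the grammar has 2 FIRST/FOLLOW conflicts (marked CONFLICT above).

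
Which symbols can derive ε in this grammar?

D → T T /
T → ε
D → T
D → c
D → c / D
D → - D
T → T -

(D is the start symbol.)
{ 'D', 'T' }

ε-productions: T → ε
So T is immediately nullable.
D → T: every symbol on the right is nullable, so D is nullable too.
Every non-terminal is now nullable.
Nullable = { 'D', 'T' }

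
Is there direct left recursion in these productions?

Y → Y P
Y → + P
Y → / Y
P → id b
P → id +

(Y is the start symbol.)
Direct left recursion occurs when N → N α for some non-terminal N (the right-hand side begins with the left-hand side itself).

Y → Y P: LEFT RECURSIVE (starts with Y)
Y → + P: starts with '+'
Y → / Y: starts with '/'
P → id b: starts with id
P → id +: starts with id

The grammar has direct left recursion on: Y.

Answer: Yes, Y is left-recursive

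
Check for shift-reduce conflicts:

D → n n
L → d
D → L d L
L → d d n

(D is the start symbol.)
Yes — I3: [L → d .] vs [L → d . d n]

A shift-reduce conflict occurs when an LR(0) state has both:
  - a complete (reduce) item [A → α .] (dot at the end), and
  - a shift item [B → β . c γ] (dot before a terminal).

Augment with D' → D and build the canonical LR(0) collection (I0 = CLOSURE({[D' → . D]}), then GOTO on every symbol after a dot until no new states appear). It has 10 states:
  I0: { [D → . L d L], [D → . n n], [D' → . D], [L → . d d n], [L → . d] }  — shift
  I1: { [D' → D .] }  — accept
  I2: { [D → L . d L] }  — shift
  I3: { [L → d . d n], [L → d .] }  — shift, reduce
  I4: { [D → n . n] }  — shift
  I5: { [D → n n .] }  — reduce
  I6: { [L → d d . n] }  — shift
  I7: { [L → d d n .] }  — reduce
  I8: { [D → L d . L], [L → . d d n], [L → . d] }  — shift
  I9: { [D → L d L .] }  — reduce

I3 contains reduce item [L → d .] and shift item [L → d . d n] — shift-reduce conflict.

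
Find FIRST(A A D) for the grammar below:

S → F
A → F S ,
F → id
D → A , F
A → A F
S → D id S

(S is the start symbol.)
{ 'id' }

FIRST sets of the non-terminals involved (from the grammar, by fixed-point iteration):
  FIRST(A) = { 'id' }

To compute FIRST(A A D), process the symbols left to right:
Symbol A is a non-terminal. Add FIRST(A) \ {ε} = { 'id' }
A is not nullable (ε ∉ FIRST(A)), so stop here.
FIRST(A A D) = { 'id' }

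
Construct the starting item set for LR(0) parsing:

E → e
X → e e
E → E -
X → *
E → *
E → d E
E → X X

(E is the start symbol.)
{ [E → . *], [E → . E -], [E → . X X], [E → . d E], [E → . e], [E' → . E], [X → . *], [X → . e e] }

First, augment the grammar with E' → E
I₀ = CLOSURE({ [E' → . E] }):
  [E' → . E] has the dot before E: add [E → . e], [E → . E -], [E → . *], [E → . d E], [E → . X X]
  [E → . X X] has the dot before X: add [X → . e e], [X → . *]
No further items can be added.

I₀ = { [E → . *], [E → . E -], [E → . X X], [E → . d E], [E → . e], [E' → . E], [X → . *], [X → . e e] }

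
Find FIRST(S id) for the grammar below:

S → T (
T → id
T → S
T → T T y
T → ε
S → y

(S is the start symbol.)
FIRST sets of the non-terminals involved (from the grammar, by fixed-point iteration):
  FIRST(S) = { '(', 'id', 'y' }

To compute FIRST(S id), process the symbols left to right:
Symbol S is a non-terminal. Add FIRST(S) \ {ε} = { '(', 'id', 'y' }
S is not nullable (ε ∉ FIRST(S)), so stop here.
FIRST(S id) = { '(', 'id', 'y' }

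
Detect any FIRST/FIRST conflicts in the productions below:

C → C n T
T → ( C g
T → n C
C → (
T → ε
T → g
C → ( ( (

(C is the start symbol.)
FIRST sets of the non-terminals at (or reachable through a nullable prefix from) the front of some alternative:
  FIRST(C) = { '(' }

Productions for C:
  C → C n T: FIRST = { '(' }
  C → (: FIRST = { '(' }
  C → ( ( (: FIRST = { '(' }
Productions for T:
  T → ( C g: FIRST = { '(' }
  T → n C: FIRST = { 'n' }
  T → ε: FIRST = { ε }
  T → g: FIRST = { 'g' }

Conflict for C: C → C n T and C → (
  Overlap: { '(' }
Conflict for C: C → C n T and C → ( ( (
  Overlap: { '(' }
Conflict for C: C → ( and C → ( ( (
  Overlap: { '(' }

Answer: Yes. C → C n T / C → '(' on { '(' }; C → C n T / C → '(' '(' '(' on { '(' }; C → '(' / C → '(' '(' '(' on { '(' }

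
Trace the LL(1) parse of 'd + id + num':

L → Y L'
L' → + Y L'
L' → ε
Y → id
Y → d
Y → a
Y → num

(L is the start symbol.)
LL(1) parsing maintains a stack (initially the start symbol over $) and the input. At each step: if the stack top is a terminal, match it against the current input token; if it is a non-terminal N, replace it with the RHS of M[N, lookahead] (the unique production whose predict set contains the lookahead).

Stack is shown with the top on the left.

Stack     Input           Action
--------------------------------
L $       d + id + num $  output L → Y L'
Y L' $    d + id + num $  output Y → d
d L' $    d + id + num $  match 'd'
L' $      + id + num $    output L' → + Y L'
+ Y L' $  + id + num $    match '+'
Y L' $    id + num $      output Y → id
id L' $   id + num $      match 'id'
L' $      + num $         output L' → + Y L'
+ Y L' $  + num $         match '+'
Y L' $    num $           output Y → num
num L' $  num $           match 'num'
L' $      $               output L' → ε
$         $               accept

The string is accepted.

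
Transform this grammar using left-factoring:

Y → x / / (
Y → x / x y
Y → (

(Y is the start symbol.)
Left-factoring transforms A → αβ₁ | αβ₂ into A → αA' and A' → β₁ | β₂
(α is the longest common prefix among the alternatives). Repeat until
no nonterminal has two alternatives with a common prefix.

Round 1: Y has alternatives sharing prefix 'x /'. Introduce Y': Y → x / Y'
  Add: Y' → / (
  Add: Y' → x y

No remaining common prefixes — done.

Resulting grammar:
Y → x / Y'
Y' → / (
Y' → x y
Y → (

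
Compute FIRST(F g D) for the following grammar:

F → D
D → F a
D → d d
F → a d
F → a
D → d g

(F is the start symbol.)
{ 'a', 'd' }

FIRST sets of the non-terminals involved (from the grammar, by fixed-point iteration):
  FIRST(F) = { 'a', 'd' }

To compute FIRST(F g D), process the symbols left to right:
Symbol F is a non-terminal. Add FIRST(F) \ {ε} = { 'a', 'd' }
F is not nullable (ε ∉ FIRST(F)), so stop here.
FIRST(F g D) = { 'a', 'd' }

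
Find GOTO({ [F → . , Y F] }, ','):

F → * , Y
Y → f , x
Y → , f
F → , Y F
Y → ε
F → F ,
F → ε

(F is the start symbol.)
GOTO(I, ',') = CLOSURE({ [A → αX.β] : [A → α.Xβ] ∈ I, X = ',' })

Items with dot before ',', with the dot advanced:
  [F → . , Y F] → [F → , . Y F]
Closure of the advanced items:
  [F → , . Y F] has the dot before Y: add [Y → . f , x], [Y → . , f], [Y → .]

GOTO = { [F → , . Y F], [Y → . , f], [Y → . f , x], [Y → .] }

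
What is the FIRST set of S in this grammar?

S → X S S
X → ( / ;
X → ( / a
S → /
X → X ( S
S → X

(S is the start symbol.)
{ '(', '/' }

To compute FIRST(S), examine every production with S on the left-hand side, reading each right-hand side left to right until a non-nullable symbol is reached.

FIRST sets of the other non-terminals involved (by the same procedure, iterated to a fixed point):
  FIRST(X) = { '(' }

From S → X S S:
  - X is a non-terminal: add FIRST(X) \ {ε} = { '(' }
    X is not nullable, so stop
From S → /:
  - '/' is a terminal: add '/' and stop
From S → X:
  - X is a non-terminal: add FIRST(X) \ {ε} = { '(' }
    X is not nullable, so stop

Collecting: FIRST(S) = { '(', '/' }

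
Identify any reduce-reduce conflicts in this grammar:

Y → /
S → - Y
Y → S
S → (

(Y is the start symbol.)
A reduce-reduce conflict occurs when an LR(0) state has two complete items [A → α .] and [B → β .] — both call for a reduction, and with no lookahead the parser cannot choose between them.

Augment with Y' → Y and build the canonical LR(0) collection (I0 = CLOSURE({[Y' → . Y]}), then GOTO on every symbol after a dot until no new states appear). It has 7 states:
  I0: { [S → . (], [S → . - Y], [Y → . /], [Y → . S], [Y' → . Y] }  — shift
  I1: { [S → ( .] }  — reduce
  I2: { [S → - . Y], [S → . (], [S → . - Y], [Y → . /], [Y → . S] }  — shift
  I3: { [Y → / .] }  — reduce
  I4: { [Y → S .] }  — reduce
  I5: { [Y' → Y .] }  — accept
  I6: { [S → - Y .] }  — reduce

No state contains more than one complete item.

Answer: No reduce-reduce conflicts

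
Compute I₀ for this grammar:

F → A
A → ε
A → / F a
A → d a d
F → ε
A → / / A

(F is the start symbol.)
{ [A → . / / A], [A → . / F a], [A → . d a d], [A → .], [F → . A], [F → .], [F' → . F] }

First, augment the grammar with F' → F
I₀ = CLOSURE({ [F' → . F] }):
  [F' → . F] has the dot before F: add [F → . A], [F → .]
  [F → . A] has the dot before A: add [A → .], [A → . / F a], [A → . d a d], [A → . / / A]
No further items can be added.

I₀ = { [A → . / / A], [A → . / F a], [A → . d a d], [A → .], [F → . A], [F → .], [F' → . F] }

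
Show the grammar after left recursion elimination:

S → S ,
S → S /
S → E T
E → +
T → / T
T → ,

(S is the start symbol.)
S → E T S'
S' → , S'
S' → / S'
S' → ε
E → +
T → / T
T → ,

S is directly left-recursive. The standard transformation for
  A → A α₁ | ... | A α_m | β₁ | ... | β_n
is
  A  → β₁ A' | ... | β_n A'
  A' → α₁ A' | ... | α_m A' | ε

S → E T becomes S → E T S'
S → S , becomes S' → , S'
S → S / becomes S' → / S'
Add S' → ε

Productions for other non-terminals are unchanged:
  E → +
  T → / T
  T → ,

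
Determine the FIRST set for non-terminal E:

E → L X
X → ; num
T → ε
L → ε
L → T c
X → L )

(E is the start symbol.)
{ ')', ';', 'c' }

FIRST sets of the other non-terminals involved (by the same procedure, iterated to a fixed point):
  FIRST(L) = { 'c', ε }
  FIRST(X) = { ')', ';', 'c' }

From E → L X:
  - L is a non-terminal: add FIRST(L) \ {ε} = { 'c' }
    L is nullable, so continue to the next symbol
  - X is a non-terminal: add FIRST(X) \ {ε} = { ')', ';', 'c' }
    X is not nullable, so stop

Collecting: FIRST(E) = { ')', ';', 'c' }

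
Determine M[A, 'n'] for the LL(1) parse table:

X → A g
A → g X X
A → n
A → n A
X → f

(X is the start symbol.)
To find M[A, 'n'], we find productions for A where 'n' is in the predict set (PREDICT(N → α) = (FIRST(α) \ {ε}) ∪ (FOLLOW(N) if α ⇒* ε)).

A → g X X: PREDICT = { 'g' }
A → n: PREDICT = { 'n' }
  'n' is in predict set, so this production goes in M[A, 'n']
A → n A: PREDICT = { 'n' }
  'n' is in predict set, so this production goes in M[A, 'n']

M[A, 'n'] = A → n, A → n A  (a multiply-defined cell — the grammar is not LL(1))

Answer: A → n, A → n A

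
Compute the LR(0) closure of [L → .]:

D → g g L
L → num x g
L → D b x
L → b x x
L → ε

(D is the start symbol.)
{ [L → .] }

To compute CLOSURE, for each item [A → α.Bβ] where B is a non-terminal, add [B → .γ] for all productions B → γ; repeat for the newly added items until nothing changes.

Start with: [L → .]
The dot is at the end, so nothing is added.

CLOSURE = { [L → .] }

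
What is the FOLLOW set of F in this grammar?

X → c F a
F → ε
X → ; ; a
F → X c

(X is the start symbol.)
To compute FOLLOW(F), find every occurrence of F on a right-hand side N → α F β: add FIRST(β) \ {ε}, and if β is empty or nullable also add FOLLOW(N). Iterate to a fixed point.

In X → c F a: F is followed by a, add FIRST(a) \ {ε} = { 'a' }

Taking the union: FOLLOW(F) = { 'a' }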